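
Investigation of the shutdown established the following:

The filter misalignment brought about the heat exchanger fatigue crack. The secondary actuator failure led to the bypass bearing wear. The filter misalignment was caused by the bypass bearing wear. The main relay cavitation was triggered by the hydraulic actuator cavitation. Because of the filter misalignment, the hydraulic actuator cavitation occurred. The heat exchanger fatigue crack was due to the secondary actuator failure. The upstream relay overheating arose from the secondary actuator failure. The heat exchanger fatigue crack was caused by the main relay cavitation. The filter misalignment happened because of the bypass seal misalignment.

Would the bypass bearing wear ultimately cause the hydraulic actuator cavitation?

Yes

There is a causal chain: the bypass bearing wear → the filter misalignment → the hydraulic actuator cavitation.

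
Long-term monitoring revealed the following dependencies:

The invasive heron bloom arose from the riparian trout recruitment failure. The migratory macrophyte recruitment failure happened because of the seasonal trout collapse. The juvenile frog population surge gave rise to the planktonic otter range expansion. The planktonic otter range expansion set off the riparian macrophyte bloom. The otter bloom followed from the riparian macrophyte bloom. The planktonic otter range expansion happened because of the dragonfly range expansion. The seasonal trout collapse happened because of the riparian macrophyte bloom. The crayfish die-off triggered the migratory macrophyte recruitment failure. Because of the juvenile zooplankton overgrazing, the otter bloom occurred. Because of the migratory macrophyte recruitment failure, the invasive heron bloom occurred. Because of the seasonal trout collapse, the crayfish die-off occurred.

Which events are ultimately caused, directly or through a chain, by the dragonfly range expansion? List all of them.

Direct effects: the planktonic otter range expansion.
2 steps out: the riparian macrophyte bloom.
3 steps out: the seasonal trout collapse, the otter bloom.
4 steps out: the crayfish die-off, the migratory macrophyte recruitment failure.
5 steps out: the invasive heron bloom.
Not reachable from it: the juvenile frog population surge, the juvenile zooplankton overgrazing, the riparian trout recruitment failure.

the crayfish die-off, the invasive heron bloom, the migratory macrophyte recruitment failure, the otter bloom, the planktonic otter range expansion, the riparian macrophyte bloom, the seasonal trout collapse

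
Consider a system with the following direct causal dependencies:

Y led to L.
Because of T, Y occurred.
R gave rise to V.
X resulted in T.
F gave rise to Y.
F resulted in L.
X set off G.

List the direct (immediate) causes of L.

F, Y

Upstream contributors include X, T, but only F, Y feed directly into L.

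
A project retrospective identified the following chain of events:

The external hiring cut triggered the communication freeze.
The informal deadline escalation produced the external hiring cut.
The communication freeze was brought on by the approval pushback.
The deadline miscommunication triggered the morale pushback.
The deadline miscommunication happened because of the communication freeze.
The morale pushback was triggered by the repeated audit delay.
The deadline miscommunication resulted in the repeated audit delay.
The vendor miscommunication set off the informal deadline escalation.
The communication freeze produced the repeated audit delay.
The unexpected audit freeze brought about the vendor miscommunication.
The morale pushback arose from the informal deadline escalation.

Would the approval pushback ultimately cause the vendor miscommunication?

The approval pushback leads to the communication freeze, the deadline miscommunication, the repeated audit delay, the morale pushback; the vendor miscommunication is not among them.

No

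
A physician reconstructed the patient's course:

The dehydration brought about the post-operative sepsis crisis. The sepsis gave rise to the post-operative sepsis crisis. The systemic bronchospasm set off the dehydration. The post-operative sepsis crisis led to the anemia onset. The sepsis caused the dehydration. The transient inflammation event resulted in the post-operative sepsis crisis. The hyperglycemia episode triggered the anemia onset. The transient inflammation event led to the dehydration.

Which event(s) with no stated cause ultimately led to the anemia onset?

the hyperglycemia episode, the sepsis, the systemic bronchospasm, the transient inflammation event

Tracing upstream from the anemia onset: the anemia onset ← the post-operative sepsis crisis ← the dehydration ← the systemic bronchospasm.
A separate upstream branch: the anemia onset ← the post-operative sepsis crisis ← the transient inflammation event.
A separate upstream branch: the anemia onset ← the post-operative sepsis crisis ← the sepsis.
A separate upstream branch: the anemia onset ← the hyperglycemia episode.
Each of those chain origins has no stated cause.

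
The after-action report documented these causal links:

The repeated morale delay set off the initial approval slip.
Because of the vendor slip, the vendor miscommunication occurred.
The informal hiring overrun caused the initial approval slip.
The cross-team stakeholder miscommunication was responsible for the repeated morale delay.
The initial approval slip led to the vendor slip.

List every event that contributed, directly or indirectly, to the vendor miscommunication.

Immediate cause of the vendor miscommunication: the vendor slip.
Further upstream: the cross-team stakeholder miscommunication, the repeated morale delay, the initial approval slip, the informal hiring overrun.

the cross-team stakeholder miscommunication, the informal hiring overrun, the initial approval slip, the repeated morale delay, the vendor slip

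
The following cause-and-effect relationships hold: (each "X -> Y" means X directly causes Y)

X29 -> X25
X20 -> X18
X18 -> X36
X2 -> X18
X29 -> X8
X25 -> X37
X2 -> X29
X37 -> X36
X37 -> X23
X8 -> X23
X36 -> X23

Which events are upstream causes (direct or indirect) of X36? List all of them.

Immediate causes of X36: X37, X18.
Further upstream: X20, X2, X29, X25.

X18, X2, X20, X25, X29, X37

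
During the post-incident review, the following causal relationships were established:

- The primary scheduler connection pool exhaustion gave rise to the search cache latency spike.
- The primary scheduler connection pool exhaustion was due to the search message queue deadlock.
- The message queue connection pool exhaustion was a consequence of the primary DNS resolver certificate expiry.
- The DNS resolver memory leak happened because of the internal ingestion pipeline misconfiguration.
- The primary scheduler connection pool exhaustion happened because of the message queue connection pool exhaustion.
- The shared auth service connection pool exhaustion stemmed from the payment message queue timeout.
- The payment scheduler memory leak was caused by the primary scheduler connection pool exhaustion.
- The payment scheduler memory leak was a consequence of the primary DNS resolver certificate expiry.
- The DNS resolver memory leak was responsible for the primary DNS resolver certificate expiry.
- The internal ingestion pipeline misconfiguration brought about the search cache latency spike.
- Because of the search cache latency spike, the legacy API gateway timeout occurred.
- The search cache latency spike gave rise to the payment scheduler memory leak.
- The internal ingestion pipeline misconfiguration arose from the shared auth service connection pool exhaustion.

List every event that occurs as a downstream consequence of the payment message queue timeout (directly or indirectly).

Direct effects: the shared auth service connection pool exhaustion.
2 steps out: the internal ingestion pipeline misconfiguration.
3 steps out: the DNS resolver memory leak, the search cache latency spike.
4 steps out: the primary DNS resolver certificate expiry, the payment scheduler memory leak, the legacy API gateway timeout.
5 steps out: the message queue connection pool exhaustion.
6 steps out: the primary scheduler connection pool exhaustion.
Not reachable from it: the search message queue deadlock.

the DNS resolver memory leak, the internal ingestion pipeline misconfiguration, the legacy API gateway timeout, the message queue connection pool exhaustion, the payment scheduler memory leak, the primary DNS resolver certificate expiry, the primary scheduler connection pool exhaustion, the search cache latency spike, the shared auth service connection pool exhaustion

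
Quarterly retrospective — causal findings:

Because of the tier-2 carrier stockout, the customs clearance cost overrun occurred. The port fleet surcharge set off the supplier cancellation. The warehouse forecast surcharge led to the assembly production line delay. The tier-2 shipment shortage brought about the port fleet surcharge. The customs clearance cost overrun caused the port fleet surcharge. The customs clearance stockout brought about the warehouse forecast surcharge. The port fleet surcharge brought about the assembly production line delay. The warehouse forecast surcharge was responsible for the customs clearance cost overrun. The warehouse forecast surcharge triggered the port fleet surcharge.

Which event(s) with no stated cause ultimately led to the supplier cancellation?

Tracing upstream from the supplier cancellation: the supplier cancellation ← the port fleet surcharge ← the warehouse forecast surcharge ← the customs clearance stockout.
A separate upstream branch: the supplier cancellation ← the port fleet surcharge ← the tier-2 shipment shortage.
A separate upstream branch: the supplier cancellation ← the port fleet surcharge ← the customs clearance cost overrun ← the tier-2 carrier stockout.
Each of those chain origins has no stated cause.

the customs clearance stockout, the tier-2 carrier stockout, the tier-2 shipment shortage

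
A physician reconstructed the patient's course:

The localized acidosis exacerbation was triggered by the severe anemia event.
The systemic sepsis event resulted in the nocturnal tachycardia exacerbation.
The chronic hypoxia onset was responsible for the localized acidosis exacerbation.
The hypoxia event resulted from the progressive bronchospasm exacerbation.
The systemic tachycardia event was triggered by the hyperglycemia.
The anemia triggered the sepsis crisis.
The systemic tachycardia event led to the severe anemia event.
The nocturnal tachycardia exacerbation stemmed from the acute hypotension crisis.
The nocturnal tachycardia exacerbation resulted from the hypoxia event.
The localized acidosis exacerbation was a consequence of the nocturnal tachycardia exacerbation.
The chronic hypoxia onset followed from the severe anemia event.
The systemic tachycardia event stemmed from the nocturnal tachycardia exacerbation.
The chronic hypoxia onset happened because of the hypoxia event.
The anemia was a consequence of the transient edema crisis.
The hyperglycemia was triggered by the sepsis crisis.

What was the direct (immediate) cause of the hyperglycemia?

Upstream contributors include the transient edema crisis, the anemia, but only the sepsis crisis feeds directly into the hyperglycemia.

the sepsis crisis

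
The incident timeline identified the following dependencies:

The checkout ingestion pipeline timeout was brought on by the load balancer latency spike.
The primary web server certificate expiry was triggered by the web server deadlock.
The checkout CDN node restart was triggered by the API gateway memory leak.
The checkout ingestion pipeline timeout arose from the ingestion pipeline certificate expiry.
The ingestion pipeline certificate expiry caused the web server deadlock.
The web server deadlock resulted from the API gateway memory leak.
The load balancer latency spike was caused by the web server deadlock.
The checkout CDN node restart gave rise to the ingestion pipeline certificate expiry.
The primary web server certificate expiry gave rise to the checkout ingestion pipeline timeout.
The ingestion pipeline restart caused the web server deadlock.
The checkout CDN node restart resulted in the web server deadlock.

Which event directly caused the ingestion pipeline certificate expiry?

the checkout CDN node restart

Upstream contributors include the API gateway memory leak, but only the checkout CDN node restart feeds directly into the ingestion pipeline certificate expiry.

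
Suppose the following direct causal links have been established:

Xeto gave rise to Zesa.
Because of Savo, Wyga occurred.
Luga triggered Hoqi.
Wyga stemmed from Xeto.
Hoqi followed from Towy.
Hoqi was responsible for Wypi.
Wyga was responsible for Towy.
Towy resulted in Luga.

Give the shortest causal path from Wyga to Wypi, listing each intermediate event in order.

Wyga → Towy → Hoqi → Wypi

Wyga → Towy
Towy → Hoqi
Hoqi → Wypi
Length: 3 steps.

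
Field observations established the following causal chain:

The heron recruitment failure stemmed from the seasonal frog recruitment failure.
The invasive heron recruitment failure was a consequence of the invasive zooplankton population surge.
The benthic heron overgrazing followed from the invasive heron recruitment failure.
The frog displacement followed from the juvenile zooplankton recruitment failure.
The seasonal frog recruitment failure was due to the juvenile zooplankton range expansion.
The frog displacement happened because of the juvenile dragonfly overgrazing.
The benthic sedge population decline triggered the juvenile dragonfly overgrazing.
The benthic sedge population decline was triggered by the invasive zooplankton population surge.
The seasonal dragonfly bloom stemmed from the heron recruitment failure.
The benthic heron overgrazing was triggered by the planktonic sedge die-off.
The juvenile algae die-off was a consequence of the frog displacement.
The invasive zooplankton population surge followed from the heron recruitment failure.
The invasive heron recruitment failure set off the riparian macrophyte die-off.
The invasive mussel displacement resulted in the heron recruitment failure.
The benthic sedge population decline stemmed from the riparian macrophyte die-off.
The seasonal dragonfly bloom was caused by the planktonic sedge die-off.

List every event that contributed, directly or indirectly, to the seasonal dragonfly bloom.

the heron recruitment failure, the invasive mussel displacement, the juvenile zooplankton range expansion, the planktonic sedge die-off, the seasonal frog recruitment failure

Immediate causes of the seasonal dragonfly bloom: the heron recruitment failure, the planktonic sedge die-off.
Further upstream: the juvenile zooplankton range expansion, the invasive mussel displacement, the seasonal frog recruitment failure.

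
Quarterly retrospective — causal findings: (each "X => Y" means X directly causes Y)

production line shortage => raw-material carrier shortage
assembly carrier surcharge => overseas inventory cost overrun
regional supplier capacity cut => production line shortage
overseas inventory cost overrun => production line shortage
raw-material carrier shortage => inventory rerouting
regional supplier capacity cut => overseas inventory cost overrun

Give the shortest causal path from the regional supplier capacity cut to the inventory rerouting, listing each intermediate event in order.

the regional supplier capacity cut → the production line shortage
the production line shortage → the raw-material carrier shortage
the raw-material carrier shortage → the inventory rerouting
Length: 3 steps.

the regional supplier capacity cut → the production line shortage → the raw-material carrier shortage → the inventory rerouting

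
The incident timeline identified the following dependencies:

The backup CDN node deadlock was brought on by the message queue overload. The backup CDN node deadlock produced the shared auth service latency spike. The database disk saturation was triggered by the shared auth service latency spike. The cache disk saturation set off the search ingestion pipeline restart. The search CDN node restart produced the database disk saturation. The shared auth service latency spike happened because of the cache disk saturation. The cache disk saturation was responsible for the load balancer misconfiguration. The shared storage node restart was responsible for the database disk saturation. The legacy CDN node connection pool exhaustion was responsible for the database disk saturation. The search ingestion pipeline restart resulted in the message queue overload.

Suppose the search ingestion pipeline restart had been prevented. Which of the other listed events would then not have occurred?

Downstream of the search ingestion pipeline restart: the message queue overload, the backup CDN node deadlock, the shared auth service latency spike, the database disk saturation.
Of those, still caused via another path: the shared auth service latency spike, the database disk saturation.
The remainder have no surviving cause.

the backup CDN node deadlock, the message queue overload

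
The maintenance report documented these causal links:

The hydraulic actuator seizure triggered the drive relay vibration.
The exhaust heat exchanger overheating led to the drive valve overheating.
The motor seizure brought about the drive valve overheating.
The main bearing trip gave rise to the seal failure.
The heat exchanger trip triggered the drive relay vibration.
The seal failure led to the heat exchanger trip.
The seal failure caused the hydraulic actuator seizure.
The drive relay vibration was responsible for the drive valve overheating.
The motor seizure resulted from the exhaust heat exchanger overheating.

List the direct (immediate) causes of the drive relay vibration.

Upstream contributors include the main bearing trip, the seal failure, but only the heat exchanger trip, the hydraulic actuator seizure feed directly into the drive relay vibration.

the heat exchanger trip, the hydraulic actuator seizure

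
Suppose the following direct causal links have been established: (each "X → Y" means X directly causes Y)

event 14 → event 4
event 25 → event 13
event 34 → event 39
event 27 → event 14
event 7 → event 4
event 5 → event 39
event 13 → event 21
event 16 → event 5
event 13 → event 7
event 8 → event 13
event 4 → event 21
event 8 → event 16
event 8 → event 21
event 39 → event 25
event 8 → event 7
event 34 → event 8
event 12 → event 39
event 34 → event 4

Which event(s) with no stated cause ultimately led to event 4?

event 12, event 27, event 34

Tracing upstream from event 4: event 4 ← event 7 ← event 13 ← event 25 ← event 39 ← event 12.
A separate upstream branch: event 4 ← event 14 ← event 27.
A separate upstream branch: event 4 ← event 34.
Each of those chain origins has no stated cause.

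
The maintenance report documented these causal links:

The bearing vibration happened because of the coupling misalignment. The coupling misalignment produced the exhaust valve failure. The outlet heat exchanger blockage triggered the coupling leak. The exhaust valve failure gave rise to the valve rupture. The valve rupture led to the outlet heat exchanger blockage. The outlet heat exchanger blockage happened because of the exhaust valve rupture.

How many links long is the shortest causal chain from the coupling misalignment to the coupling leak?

Shortest chain: the coupling misalignment → the exhaust valve failure → the valve rupture → the outlet heat exchanger blockage → the coupling leak.

4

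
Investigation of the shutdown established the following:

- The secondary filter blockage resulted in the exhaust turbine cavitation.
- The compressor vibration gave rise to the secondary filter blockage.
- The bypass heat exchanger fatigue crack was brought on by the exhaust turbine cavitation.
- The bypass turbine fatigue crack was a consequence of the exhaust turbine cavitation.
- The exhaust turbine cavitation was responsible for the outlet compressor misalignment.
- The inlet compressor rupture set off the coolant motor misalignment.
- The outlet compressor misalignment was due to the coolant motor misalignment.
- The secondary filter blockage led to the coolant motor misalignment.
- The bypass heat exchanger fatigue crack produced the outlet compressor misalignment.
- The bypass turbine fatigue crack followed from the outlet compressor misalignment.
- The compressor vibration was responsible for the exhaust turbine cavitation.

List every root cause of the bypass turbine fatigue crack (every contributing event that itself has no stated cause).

the compressor vibration, the inlet compressor rupture

Tracing upstream from the bypass turbine fatigue crack: the bypass turbine fatigue crack ← the exhaust turbine cavitation ← the compressor vibration.
A separate upstream branch: the bypass turbine fatigue crack ← the outlet compressor misalignment ← the coolant motor misalignment ← the inlet compressor rupture.
Each of those chain origins has no stated cause.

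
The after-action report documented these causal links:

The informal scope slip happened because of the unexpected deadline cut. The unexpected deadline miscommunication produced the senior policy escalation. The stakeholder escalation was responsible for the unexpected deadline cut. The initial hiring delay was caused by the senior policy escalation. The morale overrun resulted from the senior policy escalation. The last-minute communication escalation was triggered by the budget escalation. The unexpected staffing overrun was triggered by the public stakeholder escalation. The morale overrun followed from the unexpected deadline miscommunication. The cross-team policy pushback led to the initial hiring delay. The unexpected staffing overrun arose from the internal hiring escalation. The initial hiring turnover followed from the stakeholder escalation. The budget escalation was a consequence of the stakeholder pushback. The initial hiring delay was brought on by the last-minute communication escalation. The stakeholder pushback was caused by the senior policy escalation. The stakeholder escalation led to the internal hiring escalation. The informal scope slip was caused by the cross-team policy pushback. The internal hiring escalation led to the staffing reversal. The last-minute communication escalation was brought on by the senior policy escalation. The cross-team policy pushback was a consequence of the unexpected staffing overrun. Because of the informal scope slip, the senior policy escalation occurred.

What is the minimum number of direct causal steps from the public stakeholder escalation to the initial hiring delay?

Shortest chain: the public stakeholder escalation → the unexpected staffing overrun → the cross-team policy pushback → the initial hiring delay.

3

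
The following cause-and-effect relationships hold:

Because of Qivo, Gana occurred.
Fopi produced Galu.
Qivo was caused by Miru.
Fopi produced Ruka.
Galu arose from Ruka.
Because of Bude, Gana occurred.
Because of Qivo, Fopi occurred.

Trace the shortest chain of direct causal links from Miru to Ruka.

Miru → Qivo
Qivo → Fopi
Fopi → Ruka
Length: 3 steps.

Miru → Qivo → Fopi → Ruka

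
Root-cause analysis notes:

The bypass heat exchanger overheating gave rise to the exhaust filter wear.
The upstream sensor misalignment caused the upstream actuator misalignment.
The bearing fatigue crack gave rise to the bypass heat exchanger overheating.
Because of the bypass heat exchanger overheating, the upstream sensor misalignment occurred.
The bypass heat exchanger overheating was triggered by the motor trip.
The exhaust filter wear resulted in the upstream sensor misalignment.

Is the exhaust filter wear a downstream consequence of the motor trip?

Yes

There is a causal chain: the motor trip → the bypass heat exchanger overheating → the exhaust filter wear.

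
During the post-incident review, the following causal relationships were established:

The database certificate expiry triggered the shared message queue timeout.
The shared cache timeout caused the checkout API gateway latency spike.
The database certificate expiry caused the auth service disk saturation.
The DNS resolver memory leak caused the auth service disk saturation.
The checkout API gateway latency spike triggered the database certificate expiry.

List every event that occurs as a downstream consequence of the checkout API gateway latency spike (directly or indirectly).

Direct effects: the database certificate expiry.
2 steps out: the auth service disk saturation, the shared message queue timeout.
Not reachable from it: the DNS resolver memory leak, the shared cache timeout.

the auth service disk saturation, the database certificate expiry, the shared message queue timeout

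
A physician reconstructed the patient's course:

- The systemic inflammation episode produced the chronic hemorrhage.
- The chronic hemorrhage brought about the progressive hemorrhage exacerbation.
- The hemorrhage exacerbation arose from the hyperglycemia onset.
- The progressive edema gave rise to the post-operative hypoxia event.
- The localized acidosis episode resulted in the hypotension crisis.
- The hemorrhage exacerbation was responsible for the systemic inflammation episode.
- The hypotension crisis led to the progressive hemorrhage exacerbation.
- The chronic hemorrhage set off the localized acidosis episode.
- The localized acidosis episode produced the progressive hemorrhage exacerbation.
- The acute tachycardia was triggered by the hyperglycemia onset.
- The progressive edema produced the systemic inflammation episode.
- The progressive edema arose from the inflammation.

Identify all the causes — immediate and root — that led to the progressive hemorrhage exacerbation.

Immediate causes of the progressive hemorrhage exacerbation: the chronic hemorrhage, the localized acidosis episode, the hypotension crisis.
Further upstream: the hyperglycemia onset, the inflammation, the progressive edema, the hemorrhage exacerbation, the systemic inflammation episode.

the chronic hemorrhage, the hemorrhage exacerbation, the hyperglycemia onset, the hypotension crisis, the inflammation, the localized acidosis episode, the progressive edema, the systemic inflammation episode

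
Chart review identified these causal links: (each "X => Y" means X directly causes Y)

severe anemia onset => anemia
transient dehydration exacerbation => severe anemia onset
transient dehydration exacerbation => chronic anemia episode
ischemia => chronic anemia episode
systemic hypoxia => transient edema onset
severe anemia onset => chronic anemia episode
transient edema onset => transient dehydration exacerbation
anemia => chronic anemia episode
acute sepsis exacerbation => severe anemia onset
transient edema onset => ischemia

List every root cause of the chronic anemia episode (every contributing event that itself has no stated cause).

Tracing upstream from the chronic anemia episode: the chronic anemia episode ← the severe anemia onset ← the acute sepsis exacerbation.
A separate upstream branch: the chronic anemia episode ← the transient dehydration exacerbation ← the transient edema onset ← the systemic hypoxia.
Each of those chain origins has no stated cause.

the acute sepsis exacerbation, the systemic hypoxia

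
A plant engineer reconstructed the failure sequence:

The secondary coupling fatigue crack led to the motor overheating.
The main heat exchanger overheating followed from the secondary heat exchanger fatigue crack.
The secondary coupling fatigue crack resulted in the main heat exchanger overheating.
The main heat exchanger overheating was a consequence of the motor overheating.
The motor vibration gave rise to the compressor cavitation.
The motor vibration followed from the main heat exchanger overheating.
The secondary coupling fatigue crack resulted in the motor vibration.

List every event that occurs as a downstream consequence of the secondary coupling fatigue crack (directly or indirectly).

the compressor cavitation, the main heat exchanger overheating, the motor overheating, the motor vibration

Direct effects: the motor overheating, the main heat exchanger overheating, the motor vibration.
2 steps out: the compressor cavitation.
Not reachable from it: the secondary heat exchanger fatigue crack.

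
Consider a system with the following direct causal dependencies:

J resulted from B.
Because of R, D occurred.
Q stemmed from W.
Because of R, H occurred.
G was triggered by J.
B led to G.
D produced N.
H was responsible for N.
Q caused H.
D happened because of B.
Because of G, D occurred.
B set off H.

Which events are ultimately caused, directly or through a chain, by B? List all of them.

Direct effects: J, G, D, H.
2 steps out: N.
Not reachable from it: W, R, Q.

D, G, H, J, N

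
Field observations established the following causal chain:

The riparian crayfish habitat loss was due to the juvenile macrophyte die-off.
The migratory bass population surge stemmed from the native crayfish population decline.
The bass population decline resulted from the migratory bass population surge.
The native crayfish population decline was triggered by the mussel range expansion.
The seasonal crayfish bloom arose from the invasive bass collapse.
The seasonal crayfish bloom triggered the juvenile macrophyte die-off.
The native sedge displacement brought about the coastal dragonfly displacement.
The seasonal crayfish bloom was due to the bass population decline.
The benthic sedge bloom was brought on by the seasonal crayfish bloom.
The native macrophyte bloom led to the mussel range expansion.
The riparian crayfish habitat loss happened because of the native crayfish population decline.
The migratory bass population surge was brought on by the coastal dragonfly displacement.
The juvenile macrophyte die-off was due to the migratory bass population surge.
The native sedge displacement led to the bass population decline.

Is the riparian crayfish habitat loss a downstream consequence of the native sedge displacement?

Yes

There is a causal chain: the native sedge displacement → the coastal dragonfly displacement → the migratory bass population surge → the juvenile macrophyte die-off → the riparian crayfish habitat loss.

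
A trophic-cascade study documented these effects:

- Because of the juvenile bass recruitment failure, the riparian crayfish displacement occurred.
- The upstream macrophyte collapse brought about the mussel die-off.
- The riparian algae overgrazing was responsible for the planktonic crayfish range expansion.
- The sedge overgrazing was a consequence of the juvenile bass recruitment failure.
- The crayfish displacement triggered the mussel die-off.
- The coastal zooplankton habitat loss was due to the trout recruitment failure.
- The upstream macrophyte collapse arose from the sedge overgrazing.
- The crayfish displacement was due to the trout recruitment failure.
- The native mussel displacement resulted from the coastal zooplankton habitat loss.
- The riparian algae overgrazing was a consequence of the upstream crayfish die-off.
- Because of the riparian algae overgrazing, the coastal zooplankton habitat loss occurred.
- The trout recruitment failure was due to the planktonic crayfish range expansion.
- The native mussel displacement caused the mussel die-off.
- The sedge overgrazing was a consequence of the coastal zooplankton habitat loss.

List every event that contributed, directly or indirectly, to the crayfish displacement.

the planktonic crayfish range expansion, the riparian algae overgrazing, the trout recruitment failure, the upstream crayfish die-off

Immediate cause of the crayfish displacement: the trout recruitment failure.
Further upstream: the upstream crayfish die-off, the riparian algae overgrazing, the planktonic crayfish range expansion.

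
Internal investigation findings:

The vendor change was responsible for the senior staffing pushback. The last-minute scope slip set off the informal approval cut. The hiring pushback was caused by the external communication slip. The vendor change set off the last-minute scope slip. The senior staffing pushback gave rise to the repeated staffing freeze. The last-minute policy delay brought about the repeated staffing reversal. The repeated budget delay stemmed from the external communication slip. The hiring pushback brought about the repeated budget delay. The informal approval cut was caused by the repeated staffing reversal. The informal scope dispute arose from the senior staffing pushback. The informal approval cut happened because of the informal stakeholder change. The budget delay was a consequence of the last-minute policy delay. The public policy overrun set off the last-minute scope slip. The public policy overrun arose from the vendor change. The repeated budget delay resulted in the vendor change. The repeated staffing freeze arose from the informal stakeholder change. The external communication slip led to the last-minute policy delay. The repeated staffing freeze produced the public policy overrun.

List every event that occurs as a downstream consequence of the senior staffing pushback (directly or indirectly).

Direct effects: the repeated staffing freeze, the informal scope dispute.
2 steps out: the public policy overrun.
3 steps out: the last-minute scope slip.
4 steps out: the informal approval cut.
Not reachable from it: the external communication slip, the last-minute policy delay, the budget delay, the hiring pushback, the repeated staffing reversal, the repeated budget delay, the vendor change, the informal stakeholder change.

the informal approval cut, the informal scope dispute, the last-minute scope slip, the public policy overrun, the repeated staffing freeze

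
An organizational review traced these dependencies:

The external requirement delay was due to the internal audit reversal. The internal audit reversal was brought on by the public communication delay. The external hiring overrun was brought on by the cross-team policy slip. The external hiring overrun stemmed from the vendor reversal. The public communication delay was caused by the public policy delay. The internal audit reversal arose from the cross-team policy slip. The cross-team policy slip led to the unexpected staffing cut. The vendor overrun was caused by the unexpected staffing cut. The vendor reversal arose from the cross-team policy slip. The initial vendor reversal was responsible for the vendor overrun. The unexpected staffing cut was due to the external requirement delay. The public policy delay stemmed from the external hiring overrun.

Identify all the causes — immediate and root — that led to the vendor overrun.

Immediate causes of the vendor overrun: the unexpected staffing cut, the initial vendor reversal.
Further upstream: the cross-team policy slip, the vendor reversal, the external hiring overrun, the public policy delay, the public communication delay, the internal audit reversal, the external requirement delay.

the cross-team policy slip, the external hiring overrun, the external requirement delay, the initial vendor reversal, the internal audit reversal, the public communication delay, the public policy delay, the unexpected staffing cut, the vendor reversal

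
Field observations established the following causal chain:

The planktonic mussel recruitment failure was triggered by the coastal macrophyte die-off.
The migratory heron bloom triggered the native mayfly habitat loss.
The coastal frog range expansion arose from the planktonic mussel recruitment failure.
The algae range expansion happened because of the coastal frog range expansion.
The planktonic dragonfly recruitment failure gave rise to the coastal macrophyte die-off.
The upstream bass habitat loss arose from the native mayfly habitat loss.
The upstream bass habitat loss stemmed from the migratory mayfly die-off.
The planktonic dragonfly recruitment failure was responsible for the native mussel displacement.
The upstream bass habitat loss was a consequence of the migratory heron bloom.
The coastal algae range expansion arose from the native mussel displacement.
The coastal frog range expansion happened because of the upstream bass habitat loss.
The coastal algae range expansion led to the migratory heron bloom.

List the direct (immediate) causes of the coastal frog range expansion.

the planktonic mussel recruitment failure, the upstream bass habitat loss

Upstream contributors include the planktonic dragonfly recruitment failure, the native mussel displacement, the coastal algae range expansion, the migratory heron bloom, the coastal macrophyte die-off, the native mayfly habitat loss, the migratory mayfly die-off, but only the planktonic mussel recruitment failure, the upstream bass habitat loss feed directly into the coastal frog range expansion.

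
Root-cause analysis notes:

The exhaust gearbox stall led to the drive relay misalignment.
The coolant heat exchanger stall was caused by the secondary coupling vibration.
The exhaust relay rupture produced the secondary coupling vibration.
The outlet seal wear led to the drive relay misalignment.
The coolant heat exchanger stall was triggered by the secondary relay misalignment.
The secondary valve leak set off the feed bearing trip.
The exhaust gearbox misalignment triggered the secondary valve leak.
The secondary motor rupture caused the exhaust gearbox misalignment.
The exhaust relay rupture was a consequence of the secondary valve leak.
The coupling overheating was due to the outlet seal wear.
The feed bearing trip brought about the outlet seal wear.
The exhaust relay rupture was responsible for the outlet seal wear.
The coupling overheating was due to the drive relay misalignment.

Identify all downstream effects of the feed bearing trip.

Direct effects: the outlet seal wear.
2 steps out: the drive relay misalignment, the coupling overheating.
Not reachable from it: the secondary motor rupture, the exhaust gearbox misalignment, the secondary valve leak, the exhaust relay rupture, the secondary relay misalignment, the exhaust gearbox stall, the secondary coupling vibration, the coolant heat exchanger stall.

the coupling overheating, the drive relay misalignment, the outlet seal wear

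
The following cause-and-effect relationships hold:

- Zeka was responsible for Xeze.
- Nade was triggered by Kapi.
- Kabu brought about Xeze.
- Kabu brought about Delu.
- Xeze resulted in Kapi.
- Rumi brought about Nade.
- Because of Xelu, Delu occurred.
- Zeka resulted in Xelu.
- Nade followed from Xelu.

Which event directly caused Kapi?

Xeze

Upstream contributors include Zeka, Kabu, but only Xeze feeds directly into Kapi.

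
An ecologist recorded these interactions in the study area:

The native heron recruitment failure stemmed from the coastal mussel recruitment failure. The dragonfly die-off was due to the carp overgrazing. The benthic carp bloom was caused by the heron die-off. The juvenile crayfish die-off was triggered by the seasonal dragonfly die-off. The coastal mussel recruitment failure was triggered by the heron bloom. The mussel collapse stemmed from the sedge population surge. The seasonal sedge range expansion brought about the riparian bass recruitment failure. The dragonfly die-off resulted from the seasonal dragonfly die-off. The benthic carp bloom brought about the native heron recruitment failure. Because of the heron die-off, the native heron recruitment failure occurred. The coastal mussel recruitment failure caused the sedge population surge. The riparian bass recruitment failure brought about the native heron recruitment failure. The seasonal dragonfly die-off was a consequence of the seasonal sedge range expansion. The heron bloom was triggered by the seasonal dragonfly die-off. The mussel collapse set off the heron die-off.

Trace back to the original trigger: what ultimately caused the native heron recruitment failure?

Tracing upstream from the native heron recruitment failure: the native heron recruitment failure ← the riparian bass recruitment failure ← the seasonal sedge range expansion.
The seasonal sedge range expansion has no stated cause, so it is the root.

the seasonal sedge range expansion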